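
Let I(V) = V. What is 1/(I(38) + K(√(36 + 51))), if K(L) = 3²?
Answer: 1/47 ≈ 0.021277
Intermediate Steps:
K(L) = 9
1/(I(38) + K(√(36 + 51))) = 1/(38 + 9) = 1/47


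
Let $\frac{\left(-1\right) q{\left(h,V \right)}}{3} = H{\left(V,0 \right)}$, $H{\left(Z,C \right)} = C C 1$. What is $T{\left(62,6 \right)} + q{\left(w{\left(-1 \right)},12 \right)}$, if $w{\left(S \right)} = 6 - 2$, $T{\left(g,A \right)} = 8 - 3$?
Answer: $5$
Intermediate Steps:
$T{\left(g,A \right)} = 5$ ($T{\left(g,A \right)} = 8 - 3 = 5$)
$w{\left(S \right)} = 4$
$H{\left(Z,C \right)} = C^{2}$ ($H{\left(Z,C \right)} = C^{2} \cdot 1 = C^{2}$)
$q{\left(h,V \right)} = 0$ ($q{\left(h,V \right)} = - 3 \cdot 0^{2} = \left(-3\right) 0 = 0$)
$T{\left(62,6 \right)} + q{\left(w{\left(-1 \right)},12 \right)} = 5 + 0 = 5$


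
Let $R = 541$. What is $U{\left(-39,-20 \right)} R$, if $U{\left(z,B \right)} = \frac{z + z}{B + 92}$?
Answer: $- \frac{7033}{12} \approx -586.08$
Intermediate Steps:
$U{\left(z,B \right)} = \frac{2 z}{92 + B}$
$U{\left(-39,-20 \right)} R = 2 \left(-39\right) \frac{1}{92 - 20} \cdot 541 = 2 \left(-39\right) \frac{1}{72} \cdot 541 = \left(- \frac{13}{12}\right) 541 = - \frac{7033}{12}$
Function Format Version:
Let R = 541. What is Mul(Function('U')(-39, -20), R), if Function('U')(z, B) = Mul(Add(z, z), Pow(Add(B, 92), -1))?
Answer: Rational(-7033, 12) ≈ -586.08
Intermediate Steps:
Function('U')(z, B) = Mul(2, z, Pow(Add(92, B), -1)) (Function('U')(z, B) = Mul(Mul(2, z), Pow(Add(92, B), -1)) = Mul(2, z, Pow(Add(92, B), -1)))
Mul(Function('U')(-39, -20), R) = Mul(Mul(2, -39, Pow(Add(92, -20), -1)), 541) = Mul(Mul(2, -39, Pow(72, -1)), 541) = Mul(Mul(2, -39, Rational(1, 72)), 541) = Mul(Rational(-13, 12), 541) = Rational(-7033, 12)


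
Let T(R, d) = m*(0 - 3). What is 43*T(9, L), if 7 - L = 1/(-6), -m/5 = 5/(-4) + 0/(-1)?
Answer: -3225/4 ≈ -806.25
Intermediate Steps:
m = 25/4 (m = -5*(5/(-4) + 0/(-1)) = -5*(5*(-¼) + 0*(-1)) = -5*(-5/4 + 0) = -5*(-5/4) = 25/4 ≈ 6.2500)
L = 43/6 (L = 7 - 1/(-6) = 7 - 1*(-⅙) = 7 + ⅙ = 43/6 ≈ 7.1667)
T(R, d) = -75/4 (T(R, d) = 25*(0 - 3)/4 = (25/4)*(-3) = -75/4)
43*T(9, L) = 43*(-75/4) = -3225/4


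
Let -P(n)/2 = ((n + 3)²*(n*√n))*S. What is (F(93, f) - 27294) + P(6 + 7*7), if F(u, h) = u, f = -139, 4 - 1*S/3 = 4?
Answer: -27201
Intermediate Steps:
S = 0 (S = 12 - 3*4 = 12 - 12 = 0)
P(n) = 0 (P(n) = -2*(n + 3)²*(n*√n)*0 = -2*(3 + n)²*n^(3/2)*0 = -2*n^(3/2)*(3 + n)²*0 = -2*0 = 0)
(F(93, f) - 27294) + P(6 + 7*7) = (93 - 27294) + 0 = -27201 + 0 = -27201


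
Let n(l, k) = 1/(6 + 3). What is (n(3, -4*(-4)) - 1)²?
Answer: 64/81 ≈ 0.79012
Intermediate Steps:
n(l, k) = ⅑ (n(l, k) = 1/9 = ⅑)
(n(3, -4*(-4)) - 1)² = (⅑ - 1)² = (-8/9)² = 64/81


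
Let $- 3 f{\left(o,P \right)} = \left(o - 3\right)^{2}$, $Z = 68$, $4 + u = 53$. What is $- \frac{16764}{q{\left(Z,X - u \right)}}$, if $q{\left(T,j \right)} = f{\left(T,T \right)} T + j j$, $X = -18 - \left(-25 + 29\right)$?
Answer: $\frac{50292}{272177} \approx 0.18478$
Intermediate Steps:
$u = 49$ ($u = -4 + 53 = 49$)
$X = -22$ ($X = -18 - 4 = -22$)
$f{\left(o,P \right)} = - \frac{\left(-3 + o\right)^{2}}{3}$ ($f{\left(o,P \right)} = - \frac{\left(o - 3\right)^{2}}{3} = - \frac{\left(-3 + o\right)^{2}}{3}$)
$q{\left(T,j \right)} = j^{2} - \frac{T \left(-3 + T\right)^{2}}{3}$ ($q{\left(T,j \right)} = - \frac{\left(-3 + T\right)^{2}}{3} T + j j = - \frac{T \left(-3 + T\right)^{2}}{3} + j^{2} = j^{2} - \frac{T \left(-3 + T\right)^{2}}{3}$)
$- \frac{16764}{q{\left(Z,X - u \right)}} = - \frac{16764}{\left(-22 - 49\right)^{2} - \frac{68 \left(-3 + 68\right)^{2}}{3}} = - \frac{16764}{\left(-22 - 49\right)^{2} - \frac{68 \cdot 65^{2}}{3}} = - \frac{16764}{\left(-71\right)^{2} - \frac{68}{3} \cdot 4225} = - \frac{16764}{5041 - \frac{287300}{3}} = - \frac{16764}{- \frac{272177}{3}} = \left(-16764\right) \left(- \frac{3}{272177}\right) = \frac{50292}{272177}$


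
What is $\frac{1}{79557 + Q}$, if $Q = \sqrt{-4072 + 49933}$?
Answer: $\frac{26519}{2109756796} - \frac{\sqrt{45861}}{6329270388} \approx 1.2536 \cdot 10^{-5}$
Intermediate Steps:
$Q = \sqrt{45861} \approx 214.15$
$\frac{1}{79557 + Q} = \frac{1}{79557 + \sqrt{45861}}$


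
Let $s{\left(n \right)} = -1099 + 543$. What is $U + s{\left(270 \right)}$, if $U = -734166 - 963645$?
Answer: $-1698367$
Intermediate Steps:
$U = -1697811$ ($U = -734166 - 963645 = -1697811$)
$s{\left(n \right)} = -556$
$U + s{\left(270 \right)} = -1697811 - 556 = -1698367$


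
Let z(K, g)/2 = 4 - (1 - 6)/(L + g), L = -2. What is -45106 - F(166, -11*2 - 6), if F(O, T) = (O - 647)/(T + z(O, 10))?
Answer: -3384874/75 ≈ -45132.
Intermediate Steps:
z(K, g) = 8 + 10/(-2 + g) (z(K, g) = 2*(4 - (1 - 6)/(-2 + g)) = 2*(4 - (-5)/(-2 + g)) = 2*(4 + 5/(-2 + g)) = 8 + 10/(-2 + g))
F(O, T) = (-647 + O)/(37/4 + T) (F(O, T) = (O - 647)/(T + 2*(-3 + 4*10)/(-2 + 10)) = (-647 + O)/(T + 2*(-3 + 40)/8) = (-647 + O)/(T + 2*(1/8)*37) = (-647 + O)/(T + 37/4) = (-647 + O)/(37/4 + T))
-45106 - F(166, -11*2 - 6) = -45106 - 4*(-647 + 166)/(37 + 4*(-11*2 - 6)) = -45106 - 4*(-481)/(37 + 4*(-22 - 6)) = -45106 - 4*(-481)/(37 + 4*(-28)) = -45106 - 4*(-481)/(37 - 112) = -45106 - 4*(-481)/(-75) = -45106 - 4*(-1)*(-481)/75 = -45106 - 1*1924/75 = -45106 - 1924/75 = -3384874/75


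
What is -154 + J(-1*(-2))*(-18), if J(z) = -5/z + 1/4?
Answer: -227/2 ≈ -113.50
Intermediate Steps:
J(z) = ¼ - 5/z (J(z) = -5/z + 1*(¼) = -5/z + ¼ = ¼ - 5/z)
-154 + J(-1*(-2))*(-18) = -154 + ((-20 - 1*(-2))/(4*((-1*(-2)))))*(-18) = -154 + ((¼)*(-20 + 2)/2)*(-18) = -154 + ((¼)*(½)*(-18))*(-18) = -154 - 9/4*(-18) = -154 + 81/2 = -227/2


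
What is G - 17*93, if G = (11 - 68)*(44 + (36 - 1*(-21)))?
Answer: -7338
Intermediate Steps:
G = -5757 (G = -57*(44 + (36 + 21)) = -57*(44 + 57) = -57*101 = -5757)
G - 17*93 = -5757 - 17*93 = -5757 - 1581 = -7338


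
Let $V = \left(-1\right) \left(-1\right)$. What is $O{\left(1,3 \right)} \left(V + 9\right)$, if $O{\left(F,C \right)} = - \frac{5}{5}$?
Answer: $-10$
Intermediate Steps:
$V = 1$
$O{\left(F,C \right)} = -1$ ($O{\left(F,C \right)} = \left(-5\right) \frac{1}{5} = -1$)
$O{\left(1,3 \right)} \left(V + 9\right) = - (1 + 9) = \left(-1\right) 10 = -10$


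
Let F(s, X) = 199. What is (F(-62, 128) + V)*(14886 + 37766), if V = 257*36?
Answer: 497614052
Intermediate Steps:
V = 9252
(F(-62, 128) + V)*(14886 + 37766) = (199 + 9252)*(14886 + 37766) = 9451*52652 = 497614052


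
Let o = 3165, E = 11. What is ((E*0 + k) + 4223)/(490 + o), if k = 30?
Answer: 4253/3655 ≈ 1.1636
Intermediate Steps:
((E*0 + k) + 4223)/(490 + o) = ((11*0 + 30) + 4223)/(490 + 3165) = ((0 + 30) + 4223)/3655 = (30 + 4223)*(1/3655) = 4253*(1/3655) = 4253/3655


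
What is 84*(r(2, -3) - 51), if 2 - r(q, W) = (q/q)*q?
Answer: -4284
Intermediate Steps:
r(q, W) = 2 - q (r(q, W) = 2 - q/q*q = 2 - q)
84*(r(2, -3) - 51) = 84*((2 - 1*2) - 51) = 84*((2 - 2) - 51) = 84*(0 - 51) = 84*(-51) = -4284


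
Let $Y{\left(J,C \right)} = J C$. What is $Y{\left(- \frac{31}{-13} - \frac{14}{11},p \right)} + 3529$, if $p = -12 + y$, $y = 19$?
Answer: $\frac{505760}{143} \approx 3536.8$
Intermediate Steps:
$p = 7$ ($p = -12 + 19 = 7$)
$Y{\left(J,C \right)} = C J$
$Y{\left(- \frac{31}{-13} - \frac{14}{11},p \right)} + 3529 = 7 \left(- \frac{31}{-13} - \frac{14}{11}\right) + 3529 = 7 \left(\left(-31\right) \left(- \frac{1}{13}\right) - \frac{14}{11}\right) + 3529 = 7 \left(\frac{31}{13} - \frac{14}{11}\right) + 3529 = 7 \cdot \frac{159}{143} + 3529 = \frac{1113}{143} + 3529 = \frac{505760}{143}$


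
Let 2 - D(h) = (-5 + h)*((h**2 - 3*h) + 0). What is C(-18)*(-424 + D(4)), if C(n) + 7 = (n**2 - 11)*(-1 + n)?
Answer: 2488772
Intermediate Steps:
C(n) = -7 + (-1 + n)*(-11 + n**2) (C(n) = -7 + (n**2 - 11)*(-1 + n) = -7 + (-11 + n**2)*(-1 + n) = -7 + (-1 + n)*(-11 + n**2))
D(h) = 2 - (-5 + h)*(h**2 - 3*h) (D(h) = 2 - (-5 + h)*((h**2 - 3*h) + 0) = 2 - (-5 + h)*(h**2 - 3*h))
C(-18)*(-424 + D(4)) = (4 + (-18)**3 - 1*(-18)**2 - 11*(-18))*(-424 + (2 - 1*4**3 - 15*4 + 8*4**2)) = (4 - 5832 - 1*324 + 198)*(-424 + (2 - 1*64 - 60 + 8*16)) = (4 - 5832 - 324 + 198)*(-424 + (2 - 64 - 60 + 128)) = -5954*(-424 + 6) = -5954*(-418) = 2488772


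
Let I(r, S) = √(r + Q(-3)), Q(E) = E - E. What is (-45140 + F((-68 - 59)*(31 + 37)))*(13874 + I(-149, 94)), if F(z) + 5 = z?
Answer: -746157594 - 53781*I*√149 ≈ -7.4616e+8 - 6.5648e+5*I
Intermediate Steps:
F(z) = -5 + z
Q(E) = 0
I(r, S) = √r (I(r, S) = √(r + 0) = √r)
(-45140 + F((-68 - 59)*(31 + 37)))*(13874 + I(-149, 94)) = (-45140 + (-5 + (-68 - 59)*(31 + 37)))*(13874 + √(-149)) = (-45140 + (-5 - 127*68))*(13874 + I*√149) = (-45140 + (-5 - 8636))*(13874 + I*√149) = (-45140 - 8641)*(13874 + I*√149) = -53781*(13874 + I*√149) = -746157594 - 53781*I*√149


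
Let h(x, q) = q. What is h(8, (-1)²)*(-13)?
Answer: -13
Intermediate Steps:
h(8, (-1)²)*(-13) = (-1)²*(-13) = 1*(-13) = -13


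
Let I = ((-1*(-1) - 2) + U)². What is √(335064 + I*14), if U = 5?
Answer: 2*√83822 ≈ 579.04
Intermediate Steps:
I = 16 (I = ((-1*(-1) - 2) + 5)² = ((1 - 2) + 5)² = (-1 + 5)² = 4² = 16)
√(335064 + I*14) = √(335064 + 16*14) = √(335064 + 224) = √335288 = 2*√83822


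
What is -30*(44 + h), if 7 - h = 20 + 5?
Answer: -780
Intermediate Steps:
h = -18 (h = 7 - (20 + 5) = 7 - 1*25 = 7 - 25 = -18)
-30*(44 + h) = -30*(44 - 18) = -30*26 = -780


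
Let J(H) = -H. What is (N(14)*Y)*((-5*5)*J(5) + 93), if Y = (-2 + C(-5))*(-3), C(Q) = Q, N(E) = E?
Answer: 64092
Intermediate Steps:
Y = 21 (Y = (-2 - 5)*(-3) = -7*(-3) = 21)
(N(14)*Y)*((-5*5)*J(5) + 93) = (14*21)*((-5*5)*(-1*5) + 93) = 294*(-25*(-5) + 93) = 294*(125 + 93) = 294*218 = 64092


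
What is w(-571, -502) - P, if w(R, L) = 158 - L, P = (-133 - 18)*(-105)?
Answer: -15195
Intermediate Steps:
P = 15855 (P = -151*(-105) = 15855)
w(-571, -502) - P = (158 - 1*(-502)) - 1*15855 = (158 + 502) - 15855 = 660 - 15855 = -15195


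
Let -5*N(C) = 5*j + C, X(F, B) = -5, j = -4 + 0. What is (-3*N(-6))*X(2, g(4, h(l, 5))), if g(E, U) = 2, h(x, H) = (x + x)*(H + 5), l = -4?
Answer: 78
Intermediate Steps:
h(x, H) = 2*x*(5 + H) (h(x, H) = (2*x)*(5 + H) = 2*x*(5 + H))
j = -4
N(C) = 4 - C/5 (N(C) = -(5*(-4) + C)/5 = -(-20 + C)/5 = 4 - C/5)
(-3*N(-6))*X(2, g(4, h(l, 5))) = -3*(4 - 1/5*(-6))*(-5) = -3*(4 + 6/5)*(-5) = -3*26/5*(-5) = -78/5*(-5) = 78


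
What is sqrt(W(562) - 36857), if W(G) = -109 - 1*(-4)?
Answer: I*sqrt(36962) ≈ 192.26*I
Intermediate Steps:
W(G) = -105 (W(G) = -109 + 4 = -105)
sqrt(W(562) - 36857) = sqrt(-105 - 36857) = sqrt(-36962) = I*sqrt(36962)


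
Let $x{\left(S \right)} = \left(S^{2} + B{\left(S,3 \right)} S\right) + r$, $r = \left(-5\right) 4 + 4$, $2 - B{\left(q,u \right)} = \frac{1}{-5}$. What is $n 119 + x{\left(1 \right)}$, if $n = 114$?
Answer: $\frac{67766}{5} \approx 13553.0$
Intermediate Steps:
$B{\left(q,u \right)} = \frac{11}{5}$ ($B{\left(q,u \right)} = 2 - \frac{1}{-5} = 2 - - \frac{1}{5} = 2 + \frac{1}{5} = \frac{11}{5}$)
$r = -16$ ($r = -20 + 4 = -16$)
$x{\left(S \right)} = -16 + S^{2} + \frac{11 S}{5}$ ($x{\left(S \right)} = \left(S^{2} + \frac{11 S}{5}\right) - 16 = -16 + S^{2} + \frac{11 S}{5}$)
$n 119 + x{\left(1 \right)} = 114 \cdot 119 + \left(-16 + 1^{2} + \frac{11}{5} \cdot 1\right) = 13566 + \left(-16 + 1 + \frac{11}{5}\right) = 13566 - \frac{64}{5} = \frac{67766}{5}$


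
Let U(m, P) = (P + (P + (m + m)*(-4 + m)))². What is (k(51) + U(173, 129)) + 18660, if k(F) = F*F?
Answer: 3449469085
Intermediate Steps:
U(m, P) = (2*P + 2*m*(-4 + m))² (U(m, P) = (P + (P + (2*m)*(-4 + m)))² = (P + (P + 2*m*(-4 + m)))² = (2*P + 2*m*(-4 + m))²)
k(F) = F²
(k(51) + U(173, 129)) + 18660 = (51² + 4*(129 + 173² - 4*173)²) + 18660 = (2601 + 4*(129 + 29929 - 692)²) + 18660 = (2601 + 4*29366²) + 18660 = (2601 + 4*862361956) + 18660 = (2601 + 3449447824) + 18660 = 3449450425 + 18660 = 3449469085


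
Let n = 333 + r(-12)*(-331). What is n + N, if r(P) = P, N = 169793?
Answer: 174098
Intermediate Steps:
n = 4305 (n = 333 - 12*(-331) = 333 + 3972 = 4305)
n + N = 4305 + 169793 = 174098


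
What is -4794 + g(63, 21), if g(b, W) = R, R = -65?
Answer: -4859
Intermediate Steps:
g(b, W) = -65
-4794 + g(63, 21) = -4794 - 65 = -4859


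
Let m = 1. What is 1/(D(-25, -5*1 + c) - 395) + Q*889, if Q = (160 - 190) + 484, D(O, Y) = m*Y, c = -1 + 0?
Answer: 161846005/401 ≈ 4.0361e+5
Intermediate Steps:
c = -1
D(O, Y) = Y (D(O, Y) = 1*Y = Y)
Q = 454 (Q = -30 + 484 = 454)
1/(D(-25, -5*1 + c) - 395) + Q*889 = 1/((-5*1 - 1) - 395) + 454*889 = 1/((-5 - 1) - 395) + 403606 = 1/(-6 - 395) + 403606 = 1/(-401) + 403606 = -1/401 + 403606 = 161846005/401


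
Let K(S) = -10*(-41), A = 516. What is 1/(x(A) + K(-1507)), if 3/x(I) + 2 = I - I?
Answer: 2/817 ≈ 0.0024480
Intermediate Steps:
K(S) = 410
x(I) = -3/2 (x(I) = 3/(-2 + (I - I)) = 3/(-2 + 0) = 3/(-2) = 3*(-1/2) = -3/2)
1/(x(A) + K(-1507)) = 1/(-3/2 + 410) = 1/(817/2) = 2/817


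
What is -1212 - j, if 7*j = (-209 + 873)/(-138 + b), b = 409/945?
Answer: -157471572/130001 ≈ -1211.3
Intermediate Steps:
b = 409/945 (b = 409*(1/945) = 409/945 ≈ 0.43280)
j = -89640/130001 (j = ((-209 + 873)/(-138 + 409/945))/7 = (664/(-130001/945))/7 = (664*(-945/130001))/7 = (⅐)*(-627480/130001) = -89640/130001 ≈ -0.68953)
-1212 - j = -1212 - 1*(-89640/130001) = -1212 + 89640/130001 = -157471572/130001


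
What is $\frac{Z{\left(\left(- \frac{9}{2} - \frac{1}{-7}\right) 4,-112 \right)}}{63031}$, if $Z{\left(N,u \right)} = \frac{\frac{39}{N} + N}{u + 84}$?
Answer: $\frac{16795}{1507197272} \approx 1.1143 \cdot 10^{-5}$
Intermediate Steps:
$Z{\left(N,u \right)} = \frac{N + \frac{39}{N}}{84 + u}$
$\frac{Z{\left(\left(- \frac{9}{2} - \frac{1}{-7}\right) 4,-112 \right)}}{63031} = \frac{\frac{1}{\left(- \frac{9}{2} - \frac{1}{-7}\right) 4} \frac{1}{84 - 112} \left(39 + \left(\left(- \frac{9}{2} - \frac{1}{-7}\right) 4\right)^{2}\right)}{63031} = \frac{39 + \left(\left(\left(-9\right) \frac{1}{2} - - \frac{1}{7}\right) 4\right)^{2}}{\left(\left(-9\right) \frac{1}{2} - - \frac{1}{7}\right) 4 \left(-28\right)} \frac{1}{63031} = \frac{1}{\left(- \frac{9}{2} + \frac{1}{7}\right) 4} \left(- \frac{1}{28}\right) \left(39 + \left(\left(- \frac{9}{2} + \frac{1}{7}\right) 4\right)^{2}\right) \frac{1}{63031} = \frac{1}{\left(- \frac{61}{14}\right) 4} \left(- \frac{1}{28}\right) \left(39 + \left(\left(- \frac{61}{14}\right) 4\right)^{2}\right) \frac{1}{63031} = \frac{1}{- \frac{122}{7}} \left(- \frac{1}{28}\right) \left(39 + \left(- \frac{122}{7}\right)^{2}\right) \frac{1}{63031} = \left(- \frac{7}{122}\right) \left(- \frac{1}{28}\right) \left(39 + \frac{14884}{49}\right) \frac{1}{63031} = \left(- \frac{7}{122}\right) \left(- \frac{1}{28}\right) \frac{16795}{49} \cdot \frac{1}{63031} = \frac{16795}{23912} \cdot \frac{1}{63031} = \frac{16795}{1507197272}$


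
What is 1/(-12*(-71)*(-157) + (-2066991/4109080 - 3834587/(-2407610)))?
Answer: -197861241976/26466495569346695 ≈ -7.4759e-6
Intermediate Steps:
1/(-12*(-71)*(-157) + (-2066991/4109080 - 3834587/(-2407610))) = 1/(852*(-157) + (-2066991*1/4109080 - 3834587*(-1/2407610))) = 1/(-133764 + (-2066991/4109080 + 3834587/2407610)) = 1/(-133764 + 215602330969/197861241976) = 1/(-26466495569346695/197861241976) = -197861241976/26466495569346695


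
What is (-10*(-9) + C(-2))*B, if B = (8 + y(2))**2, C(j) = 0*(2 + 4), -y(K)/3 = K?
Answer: 360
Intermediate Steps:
y(K) = -3*K
C(j) = 0 (C(j) = 0*6 = 0)
B = 4 (B = (8 - 3*2)**2 = (8 - 6)**2 = 2**2 = 4)
(-10*(-9) + C(-2))*B = (-10*(-9) + 0)*4 = (90 + 0)*4 = 90*4 = 360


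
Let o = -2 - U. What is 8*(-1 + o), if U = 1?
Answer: -32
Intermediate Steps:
o = -3 (o = -2 - 1*1 = -2 - 1 = -3)
8*(-1 + o) = 8*(-1 - 3) = 8*(-4) = -32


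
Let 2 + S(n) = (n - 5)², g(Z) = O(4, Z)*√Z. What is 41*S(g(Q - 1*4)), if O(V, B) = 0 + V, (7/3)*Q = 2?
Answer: -7831/7 - 1640*I*√154/7 ≈ -1118.7 - 2907.4*I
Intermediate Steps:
Q = 6/7 (Q = (3/7)*2 = 6/7 ≈ 0.85714)
O(V, B) = V
g(Z) = 4*√Z
S(n) = -2 + (-5 + n)² (S(n) = -2 + (n - 5)² = -2 + (-5 + n)²)
41*S(g(Q - 1*4)) = 41*(-2 + (-5 + 4*√(6/7 - 1*4))²) = 41*(-2 + (-5 + 4*√(6/7 - 4))²) = 41*(-2 + (-5 + 4*√(-22/7))²) = 41*(-2 + (-5 + 4*(I*√154/7))²) = 41*(-2 + (-5 + 4*I*√154/7)²) = -82 + 41*(-5 + 4*I*√154/7)²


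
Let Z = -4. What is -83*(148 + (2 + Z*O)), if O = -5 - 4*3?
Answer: -18094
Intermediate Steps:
O = -17 (O = -5 - 12 = -17)
-83*(148 + (2 + Z*O)) = -83*(148 + (2 - 4*(-17))) = -83*(148 + (2 + 68)) = -83*(148 + 70) = -83*218 = -18094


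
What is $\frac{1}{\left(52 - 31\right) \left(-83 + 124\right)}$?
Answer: $\frac{1}{861} \approx 0.0011614$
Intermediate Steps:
$\frac{1}{\left(52 - 31\right) \left(-83 + 124\right)} = \frac{1}{\left(52 - 31\right) 41} = \frac{1}{21 \cdot 41} = \frac{1}{861}$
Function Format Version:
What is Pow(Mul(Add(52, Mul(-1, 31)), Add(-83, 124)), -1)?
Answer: Rational(1, 861) ≈ 0.0011614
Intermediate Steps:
Pow(Mul(Add(52, Mul(-1, 31)), Add(-83, 124)), -1) = Pow(Mul(Add(52, -31), 41), -1) = Pow(Mul(21, 41), -1) = Pow(861, -1) = Rational(1, 861)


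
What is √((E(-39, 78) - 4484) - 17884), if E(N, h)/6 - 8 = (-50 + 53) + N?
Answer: 6*I*√626 ≈ 150.12*I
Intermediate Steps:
E(N, h) = 66 + 6*N (E(N, h) = 48 + 6*((-50 + 53) + N) = 48 + 6*(3 + N) = 48 + (18 + 6*N) = 66 + 6*N)
√((E(-39, 78) - 4484) - 17884) = √(((66 + 6*(-39)) - 4484) - 17884) = √(((66 - 234) - 4484) - 17884) = √((-168 - 4484) - 17884) = √(-4652 - 17884) = √(-22536) = 6*I*√626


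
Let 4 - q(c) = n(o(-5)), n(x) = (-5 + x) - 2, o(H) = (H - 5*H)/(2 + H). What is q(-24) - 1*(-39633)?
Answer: 118952/3 ≈ 39651.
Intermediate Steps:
o(H) = -4*H/(2 + H) (o(H) = (-4*H)/(2 + H) = -4*H/(2 + H))
n(x) = -7 + x
q(c) = 53/3 (q(c) = 4 - (-7 - 4*(-5)/(2 - 5)) = 4 - (-7 - 4*(-5)/(-3)) = 4 - (-7 - 4*(-5)*(-⅓)) = 4 - (-7 - 20/3) = 4 - 1*(-41/3) = 4 + 41/3 = 53/3)
q(-24) - 1*(-39633) = 53/3 - 1*(-39633) = 53/3 + 39633 = 118952/3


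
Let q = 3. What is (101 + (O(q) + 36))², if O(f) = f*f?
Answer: 21316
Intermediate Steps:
O(f) = f²
(101 + (O(q) + 36))² = (101 + (3² + 36))² = (101 + (9 + 36))² = (101 + 45)² = 146² = 21316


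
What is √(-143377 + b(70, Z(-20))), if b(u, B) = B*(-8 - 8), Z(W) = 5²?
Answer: I*√143777 ≈ 379.18*I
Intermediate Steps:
Z(W) = 25
b(u, B) = -16*B (b(u, B) = B*(-16) = -16*B)
√(-143377 + b(70, Z(-20))) = √(-143377 - 16*25) = √(-143377 - 400) = √(-143777) = I*√143777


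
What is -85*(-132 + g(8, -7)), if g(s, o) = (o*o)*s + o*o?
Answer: -26265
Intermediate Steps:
g(s, o) = o**2 + s*o**2 (g(s, o) = o**2*s + o**2 = s*o**2 + o**2 = o**2 + s*o**2)
-85*(-132 + g(8, -7)) = -85*(-132 + (-7)**2*(1 + 8)) = -85*(-132 + 49*9) = -85*(-132 + 441) = -85*309 = -26265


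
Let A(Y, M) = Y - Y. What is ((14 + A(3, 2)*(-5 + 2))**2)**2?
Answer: 38416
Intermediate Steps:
A(Y, M) = 0
((14 + A(3, 2)*(-5 + 2))**2)**2 = ((14 + 0*(-5 + 2))**2)**2 = ((14 + 0*(-3))**2)**2 = ((14 + 0)**2)**2 = (14**2)**2 = 196**2 = 38416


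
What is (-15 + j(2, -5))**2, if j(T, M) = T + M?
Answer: 324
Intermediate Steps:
j(T, M) = M + T
(-15 + j(2, -5))**2 = (-15 + (-5 + 2))**2 = (-15 - 3)**2 = (-18)**2 = 324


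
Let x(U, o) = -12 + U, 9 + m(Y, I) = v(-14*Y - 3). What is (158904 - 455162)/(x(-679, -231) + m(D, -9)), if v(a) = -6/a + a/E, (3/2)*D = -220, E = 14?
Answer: 76535884236/143005355 ≈ 535.20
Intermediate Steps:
D = -440/3 (D = (⅔)*(-220) = -440/3 ≈ -146.67)
v(a) = -6/a + a/14
m(Y, I) = -129/14 - Y - 6/(-3 - 14*Y) (m(Y, I) = -9 + (-6/(-14*Y - 3) + (-14*Y - 3)/14) = -9 + (-6/(-3 - 14*Y) + (-3 - 14*Y)/14) = -9 + (-6/(-3 - 14*Y) + (-3/14 - Y)) = -9 + (-3/14 - Y - 6/(-3 - 14*Y)) = -129/14 - Y - 6/(-3 - 14*Y))
(158904 - 455162)/(x(-679, -231) + m(D, -9)) = (158904 - 455162)/((-12 - 679) + (-303 - 1848*(-440/3) - 196*(-440/3)²)/(14*(3 + 14*(-440/3)))) = -296258/(-691 + (-303 + 271040 - 196*193600/9)/(14*(3 - 6160/3))) = -296258/(-691 + (-303 + 271040 - 37945600/9)/(14*(-6151/3))) = -296258/(-691 + (1/14)*(-3/6151)*(-35508967/9)) = -296258/(-691 + 35508967/258342) = -296258/(-143005355/258342) = -296258*(-258342/143005355) = 76535884236/143005355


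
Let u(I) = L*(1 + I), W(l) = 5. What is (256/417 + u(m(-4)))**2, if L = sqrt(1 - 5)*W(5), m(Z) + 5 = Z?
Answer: -1112824064/173889 - 40960*I/417 ≈ -6399.6 - 98.225*I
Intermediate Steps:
m(Z) = -5 + Z
L = 10*I (L = sqrt(1 - 5)*5 = sqrt(-4)*5 = (2*I)*5 = 10*I ≈ 10.0*I)
u(I) = 10*I*(1 + I) (u(I) = (10*I)*(1 + I) = 10*I*(1 + I))
(256/417 + u(m(-4)))**2 = (256/417 + 10*I*(1 + (-5 - 4)))**2 = (256*(1/417) + 10*I*(1 - 9))**2 = (256/417 + 10*I*(-8))**2 = (256/417 - 80*I)**2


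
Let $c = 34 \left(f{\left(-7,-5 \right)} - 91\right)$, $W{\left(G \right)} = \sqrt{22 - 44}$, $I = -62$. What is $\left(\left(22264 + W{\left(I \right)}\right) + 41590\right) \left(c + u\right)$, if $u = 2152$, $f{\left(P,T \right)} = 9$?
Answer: $-40611144 - 636 i \sqrt{22} \approx -4.0611 \cdot 10^{7} - 2983.1 i$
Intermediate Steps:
$W{\left(G \right)} = i \sqrt{22}$ ($W{\left(G \right)} = \sqrt{-22} = i \sqrt{22}$)
$c = -2788$ ($c = 34 \left(9 - 91\right) = 34 \left(-82\right) = -2788$)
$\left(\left(22264 + W{\left(I \right)}\right) + 41590\right) \left(c + u\right) = \left(\left(22264 + i \sqrt{22}\right) + 41590\right) \left(-2788 + 2152\right) = \left(63854 + i \sqrt{22}\right) \left(-636\right) = -40611144 - 636 i \sqrt{22}$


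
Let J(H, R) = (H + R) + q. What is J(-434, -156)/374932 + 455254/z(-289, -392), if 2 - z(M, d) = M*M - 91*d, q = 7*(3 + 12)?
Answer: -170747100363/44688520012 ≈ -3.8208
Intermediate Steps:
q = 105 (q = 7*15 = 105)
z(M, d) = 2 - M² + 91*d (z(M, d) = 2 - (M*M - 91*d) = 2 - (M² - 91*d) = 2 + (-M² + 91*d) = 2 - M² + 91*d)
J(H, R) = 105 + H + R (J(H, R) = (H + R) + 105 = 105 + H + R)
J(-434, -156)/374932 + 455254/z(-289, -392) = (105 - 434 - 156)/374932 + 455254/(2 - 1*(-289)² + 91*(-392)) = -485*1/374932 + 455254/(2 - 1*83521 - 35672) = -485/374932 + 455254/(2 - 83521 - 35672) = -485/374932 + 455254/(-119191) = -485/374932 + 455254*(-1/119191) = -485/374932 - 455254/119191 = -170747100363/44688520012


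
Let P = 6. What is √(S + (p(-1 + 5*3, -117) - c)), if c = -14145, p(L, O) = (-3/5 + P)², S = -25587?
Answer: I*√285321/5 ≈ 106.83*I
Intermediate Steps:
p(L, O) = 729/25 (p(L, O) = (-3/5 + 6)² = (-3*⅕ + 6)² = (-⅗ + 6)² = (27/5)² = 729/25)
√(S + (p(-1 + 5*3, -117) - c)) = √(-25587 + (729/25 - 1*(-14145))) = √(-25587 + (729/25 + 14145)) = √(-25587 + 354354/25) = √(-285321/25) = I*√285321/5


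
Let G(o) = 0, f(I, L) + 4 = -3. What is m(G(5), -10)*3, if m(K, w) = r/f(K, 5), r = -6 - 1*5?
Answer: 33/7 ≈ 4.7143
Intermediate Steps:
f(I, L) = -7 (f(I, L) = -4 - 3 = -7)
r = -11 (r = -6 - 5 = -11)
m(K, w) = 11/7 (m(K, w) = -11/(-7) = -11*(-⅐) = 11/7)
m(G(5), -10)*3 = (11/7)*3 = 33/7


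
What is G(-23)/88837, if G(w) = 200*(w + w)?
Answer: -9200/88837 ≈ -0.10356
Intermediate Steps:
G(w) = 400*w (G(w) = 200*(2*w) = 400*w)
G(-23)/88837 = (400*(-23))/88837 = -9200*1/88837 = -9200/88837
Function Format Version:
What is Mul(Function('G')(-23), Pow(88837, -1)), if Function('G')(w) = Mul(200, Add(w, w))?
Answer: Rational(-9200, 88837) ≈ -0.10356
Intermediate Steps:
Function('G')(w) = Mul(400, w) (Function('G')(w) = Mul(200, Mul(2, w)) = Mul(400, w))
Mul(Function('G')(-23), Pow(88837, -1)) = Mul(Mul(400, -23), Pow(88837, -1)) = Mul(-9200, Rational(1, 88837)) = Rational(-9200, 88837)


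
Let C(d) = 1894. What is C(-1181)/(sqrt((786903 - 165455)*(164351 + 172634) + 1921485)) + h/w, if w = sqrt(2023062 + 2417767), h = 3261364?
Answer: 1894*sqrt(209420575765)/209420575765 + 3261364*sqrt(4440829)/4440829 ≈ 1547.6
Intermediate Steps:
w = sqrt(4440829) ≈ 2107.3
C(-1181)/(sqrt((786903 - 165455)*(164351 + 172634) + 1921485)) + h/w = 1894/(sqrt((786903 - 165455)*(164351 + 172634) + 1921485)) + 3261364/(sqrt(4440829)) = 1894/(sqrt(621448*336985 + 1921485)) + 3261364*(sqrt(4440829)/4440829) = 1894/(sqrt(209418654280 + 1921485)) + 3261364*sqrt(4440829)/4440829 = 1894/(sqrt(209420575765)) + 3261364*sqrt(4440829)/4440829 = 1894*(sqrt(209420575765)/209420575765) + 3261364*sqrt(4440829)/4440829 = 1894*sqrt(209420575765)/209420575765 + 3261364*sqrt(4440829)/4440829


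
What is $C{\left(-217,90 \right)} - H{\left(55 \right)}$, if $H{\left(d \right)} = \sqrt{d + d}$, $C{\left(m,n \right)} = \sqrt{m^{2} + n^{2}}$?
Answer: $\sqrt{55189} - \sqrt{110} \approx 224.44$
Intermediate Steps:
$H{\left(d \right)} = \sqrt{2} \sqrt{d}$ ($H{\left(d \right)} = \sqrt{2 d} = \sqrt{2} \sqrt{d}$)
$C{\left(-217,90 \right)} - H{\left(55 \right)} = \sqrt{\left(-217\right)^{2} + 90^{2}} - \sqrt{2} \sqrt{55} = \sqrt{47089 + 8100} - \sqrt{110} = \sqrt{55189} - \sqrt{110}$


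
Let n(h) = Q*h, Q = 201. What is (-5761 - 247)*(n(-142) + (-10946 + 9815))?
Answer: 178275384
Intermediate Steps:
n(h) = 201*h
(-5761 - 247)*(n(-142) + (-10946 + 9815)) = (-5761 - 247)*(201*(-142) + (-10946 + 9815)) = -6008*(-28542 - 1131) = -6008*(-29673) = 178275384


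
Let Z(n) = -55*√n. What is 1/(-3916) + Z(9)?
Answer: -646141/3916 ≈ -165.00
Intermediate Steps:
1/(-3916) + Z(9) = 1/(-3916) - 55*√9 = -1/3916 - 55*3 = -1/3916 - 165 = -646141/3916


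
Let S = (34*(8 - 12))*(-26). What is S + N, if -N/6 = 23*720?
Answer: -95824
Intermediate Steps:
N = -99360 (N = -138*720 = -6*16560 = -99360)
S = 3536 (S = (34*(-4))*(-26) = -136*(-26) = 3536)
S + N = 3536 - 99360 = -95824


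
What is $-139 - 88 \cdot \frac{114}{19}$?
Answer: $-667$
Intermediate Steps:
$-139 - 88 \cdot \frac{114}{19} = -139 - 88 \cdot 114 \cdot \frac{1}{19} = -139 - 528 = -667$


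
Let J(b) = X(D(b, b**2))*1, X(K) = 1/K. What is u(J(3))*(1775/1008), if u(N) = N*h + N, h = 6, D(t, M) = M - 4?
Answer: 355/144 ≈ 2.4653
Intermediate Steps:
D(t, M) = -4 + M
J(b) = 1/(-4 + b**2)
u(N) = 7*N (u(N) = N*6 + N = 6*N + N = 7*N)
u(J(3))*(1775/1008) = (7/(-4 + 3**2))*(1775/1008) = (7/(-4 + 9))*(1775*(1/1008)) = (7/5)*(1775/1008) = 355/144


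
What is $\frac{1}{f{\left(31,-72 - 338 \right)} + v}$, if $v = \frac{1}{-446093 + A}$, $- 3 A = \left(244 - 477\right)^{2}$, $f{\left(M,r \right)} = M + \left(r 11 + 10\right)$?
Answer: $- \frac{1392568}{6223386395} \approx -0.00022376$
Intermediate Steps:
$f{\left(M,r \right)} = 10 + M + 11 r$ ($f{\left(M,r \right)} = M + \left(11 r + 10\right) = M + \left(10 + 11 r\right) = 10 + M + 11 r$)
$A = - \frac{54289}{3}$ ($A = - \frac{\left(244 - 477\right)^{2}}{3} = - \frac{\left(-233\right)^{2}}{3} = \left(- \frac{1}{3}\right) 54289 = - \frac{54289}{3} \approx -18096.0$)
$v = - \frac{3}{1392568}$ ($v = \frac{1}{-446093 - \frac{54289}{3}} = \frac{1}{- \frac{1392568}{3}} = - \frac{3}{1392568} \approx -2.1543 \cdot 10^{-6}$)
$\frac{1}{f{\left(31,-72 - 338 \right)} + v} = \frac{1}{\left(10 + 31 + 11 \left(-72 - 338\right)\right) - \frac{3}{1392568}} = \frac{1}{\left(10 + 31 + 11 \left(-410\right)\right) - \frac{3}{1392568}} = \frac{1}{\left(10 + 31 - 4510\right) - \frac{3}{1392568}} = \frac{1}{-4469 - \frac{3}{1392568}} = \frac{1}{- \frac{6223386395}{1392568}} = - \frac{1392568}{6223386395}$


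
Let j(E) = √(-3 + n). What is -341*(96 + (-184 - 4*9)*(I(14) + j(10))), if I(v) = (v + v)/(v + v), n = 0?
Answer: 42284 + 75020*I*√3 ≈ 42284.0 + 1.2994e+5*I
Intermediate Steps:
j(E) = I*√3 (j(E) = √(-3 + 0) = √(-3) = I*√3)
I(v) = 1 (I(v) = (2*v)/((2*v)) = (2*v)*(1/(2*v)) = 1)
-341*(96 + (-184 - 4*9)*(I(14) + j(10))) = -341*(96 + (-184 - 4*9)*(1 + I*√3)) = -341*(96 + (-184 - 36)*(1 + I*√3)) = -341*(96 - 220*(1 + I*√3)) = -341*(96 + (-220 - 220*I*√3)) = -341*(-124 - 220*I*√3) = 42284 + 75020*I*√3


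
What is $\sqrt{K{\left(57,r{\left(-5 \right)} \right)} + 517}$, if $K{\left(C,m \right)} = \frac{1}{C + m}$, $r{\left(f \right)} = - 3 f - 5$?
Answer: $\frac{4 \sqrt{145055}}{67} \approx 22.738$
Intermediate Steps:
$r{\left(f \right)} = -5 - 3 f$
$\sqrt{K{\left(57,r{\left(-5 \right)} \right)} + 517} = \sqrt{\frac{1}{57 - -10} + 517} = \sqrt{\frac{1}{57 + \left(-5 + 15\right)} + 517} = \sqrt{\frac{1}{57 + 10} + 517} = \sqrt{\frac{1}{67} + 517} = \sqrt{\frac{34640}{67}} = \frac{4 \sqrt{145055}}{67}$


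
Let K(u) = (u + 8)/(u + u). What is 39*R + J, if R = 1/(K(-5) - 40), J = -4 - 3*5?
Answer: -619/31 ≈ -19.968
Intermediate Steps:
K(u) = (8 + u)/(2*u) (K(u) = (8 + u)/((2*u)) = (8 + u)*(1/(2*u)) = (8 + u)/(2*u))
J = -19 (J = -4 - 15 = -19)
R = -10/403 (R = 1/((½)*(8 - 5)/(-5) - 40) = 1/((½)*(-⅕)*3 - 40) = 1/(-3/10 - 40) = 1/(-403/10) = -10/403 ≈ -0.024814)
39*R + J = 39*(-10/403) - 19 = -30/31 - 19 = -619/31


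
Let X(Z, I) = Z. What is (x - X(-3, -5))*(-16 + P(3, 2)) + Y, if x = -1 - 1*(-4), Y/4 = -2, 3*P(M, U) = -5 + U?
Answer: -110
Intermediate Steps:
P(M, U) = -5/3 + U/3 (P(M, U) = (-5 + U)/3 = -5/3 + U/3)
Y = -8 (Y = 4*(-2) = -8)
x = 3 (x = -1 + 4 = 3)
(x - X(-3, -5))*(-16 + P(3, 2)) + Y = (3 - 1*(-3))*(-16 + (-5/3 + (⅓)*2)) - 8 = (3 + 3)*(-16 + (-5/3 + ⅔)) - 8 = 6*(-16 - 1) - 8 = 6*(-17) - 8 = -102 - 8 = -110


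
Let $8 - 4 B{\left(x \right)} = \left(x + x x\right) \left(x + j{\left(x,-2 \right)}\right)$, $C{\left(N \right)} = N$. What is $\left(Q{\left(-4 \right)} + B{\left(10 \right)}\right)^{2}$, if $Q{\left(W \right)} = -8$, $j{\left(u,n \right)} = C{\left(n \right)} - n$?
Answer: $78961$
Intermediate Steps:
$j{\left(u,n \right)} = 0$ ($j{\left(u,n \right)} = n - n = 0$)
$B{\left(x \right)} = 2 - \frac{x \left(x + x^{2}\right)}{4}$ ($B{\left(x \right)} = 2 - \frac{\left(x + x x\right) \left(x + 0\right)}{4} = 2 - \frac{\left(x + x^{2}\right) x}{4} = 2 - \frac{x \left(x + x^{2}\right)}{4}$)
$\left(Q{\left(-4 \right)} + B{\left(10 \right)}\right)^{2} = \left(-8 - \left(-2 + 25 + 250\right)\right)^{2} = \left(-8 - 273\right)^{2} = \left(-281\right)^{2} = 78961$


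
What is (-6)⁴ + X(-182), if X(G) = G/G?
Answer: 1297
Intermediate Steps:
X(G) = 1
(-6)⁴ + X(-182) = (-6)⁴ + 1 = 1296 + 1 = 1297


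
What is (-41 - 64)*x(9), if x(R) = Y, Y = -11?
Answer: 1155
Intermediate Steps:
x(R) = -11
(-41 - 64)*x(9) = (-41 - 64)*(-11) = -105*(-11) = 1155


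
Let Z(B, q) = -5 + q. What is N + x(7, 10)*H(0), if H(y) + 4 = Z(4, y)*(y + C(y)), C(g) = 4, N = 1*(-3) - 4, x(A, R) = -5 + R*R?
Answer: -2287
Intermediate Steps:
x(A, R) = -5 + R²
N = -7 (N = -3 - 4 = -7)
H(y) = -4 + (-5 + y)*(4 + y) (H(y) = -4 + (-5 + y)*(y + 4) = -4 + (-5 + y)*(4 + y))
N + x(7, 10)*H(0) = -7 + (-5 + 10²)*(-24 + 0² - 1*0) = -7 + (-5 + 100)*(-24 + 0 + 0) = -7 + 95*(-24) = -7 - 2280 = -2287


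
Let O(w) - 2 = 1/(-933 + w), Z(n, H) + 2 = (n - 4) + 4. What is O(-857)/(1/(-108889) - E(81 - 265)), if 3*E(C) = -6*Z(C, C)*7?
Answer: -389713731/507549053030 ≈ -0.00076783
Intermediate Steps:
Z(n, H) = -2 + n (Z(n, H) = -2 + ((n - 4) + 4) = -2 + ((-4 + n) + 4) = -2 + n)
O(w) = 2 + 1/(-933 + w)
E(C) = 28 - 14*C (E(C) = (-6*(-2 + C)*7)/3 = ((12 - 6*C)*7)/3 = (84 - 42*C)/3 = 28 - 14*C)
O(-857)/(1/(-108889) - E(81 - 265)) = ((-1865 + 2*(-857))/(-933 - 857))/(1/(-108889) - (28 - 14*(81 - 265))) = ((-1865 - 1714)/(-1790))/(-1/108889 - (28 - 14*(-184))) = (-1/1790*(-3579))/(-1/108889 - (28 + 2576)) = 3579/(1790*(-1/108889 - 1*2604)) = 3579/(1790*(-1/108889 - 2604)) = 3579/(1790*(-283546957/108889)) = (3579/1790)*(-108889/283546957) = -389713731/507549053030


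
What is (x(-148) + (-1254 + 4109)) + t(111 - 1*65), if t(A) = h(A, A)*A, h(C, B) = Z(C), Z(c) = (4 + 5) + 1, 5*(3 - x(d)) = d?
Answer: 16738/5 ≈ 3347.6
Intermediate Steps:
x(d) = 3 - d/5
Z(c) = 10 (Z(c) = 9 + 1 = 10)
h(C, B) = 10
t(A) = 10*A
(x(-148) + (-1254 + 4109)) + t(111 - 1*65) = ((3 - 1/5*(-148)) + (-1254 + 4109)) + 10*(111 - 1*65) = ((3 + 148/5) + 2855) + 10*(111 - 65) = (163/5 + 2855) + 10*46 = 14438/5 + 460 = 16738/5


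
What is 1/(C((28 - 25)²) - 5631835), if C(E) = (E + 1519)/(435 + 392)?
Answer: -827/4657526017 ≈ -1.7756e-7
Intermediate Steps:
C(E) = 1519/827 + E/827 (C(E) = (1519 + E)/827 = (1519 + E)*(1/827) = 1519/827 + E/827)
1/(C((28 - 25)²) - 5631835) = 1/((1519/827 + (28 - 25)²/827) - 5631835) = 1/((1519/827 + (1/827)*3²) - 5631835) = 1/((1519/827 + (1/827)*9) - 5631835) = 1/((1519/827 + 9/827) - 5631835) = 1/(1528/827 - 5631835) = 1/(-4657526017/827) = -827/4657526017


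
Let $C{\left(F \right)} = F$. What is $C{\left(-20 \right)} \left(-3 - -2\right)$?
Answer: $20$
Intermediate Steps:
$C{\left(-20 \right)} \left(-3 - -2\right) = - 20 \left(-3 - -2\right) = - 20 \left(-3 + 2\right) = \left(-20\right) \left(-1\right) = 20$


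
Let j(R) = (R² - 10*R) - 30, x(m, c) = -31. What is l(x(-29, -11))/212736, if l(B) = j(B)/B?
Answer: -1241/6594816 ≈ -0.00018818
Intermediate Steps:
j(R) = -30 + R² - 10*R
l(B) = (-30 + B² - 10*B)/B
l(x(-29, -11))/212736 = (-10 - 31 - 30/(-31))/212736 = (-10 - 31 - 30*(-1/31))*(1/212736) = (-10 - 31 + 30/31)*(1/212736) = -1241/31*1/212736 = -1241/6594816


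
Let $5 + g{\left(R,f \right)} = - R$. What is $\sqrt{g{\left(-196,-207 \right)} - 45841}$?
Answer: $5 i \sqrt{1826} \approx 213.66 i$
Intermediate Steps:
$g{\left(R,f \right)} = -5 - R$
$\sqrt{g{\left(-196,-207 \right)} - 45841} = \sqrt{\left(-5 - -196\right) - 45841} = \sqrt{\left(-5 + 196\right) - 45841} = \sqrt{191 - 45841} = \sqrt{-45650} = 5 i \sqrt{1826}$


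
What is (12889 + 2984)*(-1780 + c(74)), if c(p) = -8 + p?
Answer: -27206322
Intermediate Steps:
(12889 + 2984)*(-1780 + c(74)) = (12889 + 2984)*(-1780 + (-8 + 74)) = 15873*(-1780 + 66) = 15873*(-1714) = -27206322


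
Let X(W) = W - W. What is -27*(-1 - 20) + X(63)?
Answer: 567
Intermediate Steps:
X(W) = 0
-27*(-1 - 20) + X(63) = -27*(-1 - 20) + 0 = -27*(-21) + 0 = 567 + 0 = 567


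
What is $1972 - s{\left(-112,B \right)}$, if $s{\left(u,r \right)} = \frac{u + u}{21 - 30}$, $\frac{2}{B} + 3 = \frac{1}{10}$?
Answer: $\frac{17524}{9} \approx 1947.1$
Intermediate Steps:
$B = - \frac{20}{29}$ ($B = \frac{2}{-3 + \frac{1}{10}} = \frac{2}{- \frac{29}{10}} = 2 \left(- \frac{10}{29}\right) = - \frac{20}{29} \approx -0.68966$)
$s{\left(u,r \right)} = - \frac{2 u}{9}$ ($s{\left(u,r \right)} = \frac{2 u}{-9} = 2 u \left(- \frac{1}{9}\right) = - \frac{2 u}{9}$)
$1972 - s{\left(-112,B \right)} = 1972 - \left(- \frac{2}{9}\right) \left(-112\right) = 1972 - \frac{224}{9} = \frac{17524}{9}$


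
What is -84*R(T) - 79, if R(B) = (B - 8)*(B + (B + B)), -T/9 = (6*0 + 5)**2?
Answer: -13211179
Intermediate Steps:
T = -225 (T = -9*(6*0 + 5)**2 = -9*(0 + 5)**2 = -9*5**2 = -9*25 = -225)
R(B) = 3*B*(-8 + B) (R(B) = (-8 + B)*(B + 2*B) = (-8 + B)*(3*B) = 3*B*(-8 + B))
-84*R(T) - 79 = -252*(-225)*(-8 - 225) - 79 = -252*(-225)*(-233) - 79 = -84*157275 - 79 = -13211100 - 79 = -13211179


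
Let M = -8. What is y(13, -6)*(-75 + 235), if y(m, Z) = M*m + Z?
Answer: -17600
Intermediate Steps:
y(m, Z) = Z - 8*m (y(m, Z) = -8*m + Z = Z - 8*m)
y(13, -6)*(-75 + 235) = (-6 - 8*13)*(-75 + 235) = (-6 - 104)*160 = -110*160 = -17600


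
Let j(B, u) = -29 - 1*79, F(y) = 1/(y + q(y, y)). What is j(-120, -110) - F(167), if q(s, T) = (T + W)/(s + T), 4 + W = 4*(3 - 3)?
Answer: -6041962/55941 ≈ -108.01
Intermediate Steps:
W = -4 (W = -4 + 4*(3 - 3) = -4 + 4*0 = -4 + 0 = -4)
q(s, T) = (-4 + T)/(T + s) (q(s, T) = (T - 4)/(s + T) = (-4 + T)/(T + s))
F(y) = 1/(y + (-4 + y)/(2*y)) (F(y) = 1/(y + (-4 + y)/(y + y)) = 1/(y + (-4 + y)/((2*y))) = 1/(y + (1/(2*y))*(-4 + y)) = 1/(y + (-4 + y)/(2*y)))
j(B, u) = -108 (j(B, u) = -29 - 79 = -108)
j(-120, -110) - F(167) = -108 - 2*167/(-4 + 167 + 2*167**2) = -108 - 2*167/(-4 + 167 + 2*27889) = -108 - 2*167/(-4 + 167 + 55778) = -108 - 2*167/55941 = -108 - 1*334/55941 = -108 - 334/55941 = -6041962/55941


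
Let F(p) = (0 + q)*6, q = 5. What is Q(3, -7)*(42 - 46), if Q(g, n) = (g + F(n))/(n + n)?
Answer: 66/7 ≈ 9.4286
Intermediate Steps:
F(p) = 30 (F(p) = (0 + 5)*6 = 5*6 = 30)
Q(g, n) = (30 + g)/(2*n) (Q(g, n) = (g + 30)/(n + n) = (30 + g)/((2*n)) = (30 + g)*(1/(2*n)) = (30 + g)/(2*n))
Q(3, -7)*(42 - 46) = ((½)*(30 + 3)/(-7))*(42 - 46) = ((½)*(-⅐)*33)*(-4) = -33/14*(-4) = 66/7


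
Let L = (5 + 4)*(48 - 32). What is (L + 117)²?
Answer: 68121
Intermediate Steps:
L = 144 (L = 9*16 = 144)
(L + 117)² = (144 + 117)² = 261² = 68121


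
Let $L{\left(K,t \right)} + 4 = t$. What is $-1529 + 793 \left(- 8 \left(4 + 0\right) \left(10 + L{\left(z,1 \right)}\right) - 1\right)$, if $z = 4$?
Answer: $-179954$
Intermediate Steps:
$L{\left(K,t \right)} = -4 + t$
$-1529 + 793 \left(- 8 \left(4 + 0\right) \left(10 + L{\left(z,1 \right)}\right) - 1\right) = -1529 + 793 \left(- 8 \left(4 + 0\right) \left(10 + \left(-4 + 1\right)\right) - 1\right) = -1529 + 793 \left(- 8 \cdot 4 \left(10 - 3\right) - 1\right) = -1529 + 793 \left(- 8 \cdot 4 \cdot 7 - 1\right) = -1529 + 793 \left(\left(-8\right) 28 - 1\right) = -1529 + 793 \left(-224 - 1\right) = -1529 + 793 \left(-225\right) = -1529 - 178425 = -179954$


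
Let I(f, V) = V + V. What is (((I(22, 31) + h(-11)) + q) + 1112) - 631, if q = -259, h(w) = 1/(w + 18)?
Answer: 1989/7 ≈ 284.14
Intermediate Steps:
h(w) = 1/(18 + w)
I(f, V) = 2*V
(((I(22, 31) + h(-11)) + q) + 1112) - 631 = (((2*31 + 1/(18 - 11)) - 259) + 1112) - 631 = (((62 + 1/7) - 259) + 1112) - 631 = (((62 + ⅐) - 259) + 1112) - 631 = ((435/7 - 259) + 1112) - 631 = (-1378/7 + 1112) - 631 = 6406/7 - 631 = 1989/7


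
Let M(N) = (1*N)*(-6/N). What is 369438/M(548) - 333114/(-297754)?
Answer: -9166636964/148877 ≈ -61572.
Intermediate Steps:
M(N) = -6 (M(N) = N*(-6/N) = -6)
369438/M(548) - 333114/(-297754) = 369438/(-6) - 333114/(-297754) = 369438*(-1/6) - 333114*(-1/297754) = -61573 + 166557/148877 = -9166636964/148877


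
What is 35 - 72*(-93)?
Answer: 6731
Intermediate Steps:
35 - 72*(-93) = 35 + 6696 = 6731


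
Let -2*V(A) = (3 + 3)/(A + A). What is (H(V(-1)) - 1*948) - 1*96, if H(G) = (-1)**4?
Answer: -1043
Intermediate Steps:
V(A) = -3/(2*A) (V(A) = -(3 + 3)/(2*(A + A)) = -3/(2*A))
H(G) = 1
(H(V(-1)) - 1*948) - 1*96 = (1 - 1*948) - 1*96 = (1 - 948) - 96 = -947 - 96 = -1043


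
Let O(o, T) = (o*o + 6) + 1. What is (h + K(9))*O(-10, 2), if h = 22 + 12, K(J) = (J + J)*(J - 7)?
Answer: 7490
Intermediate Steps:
O(o, T) = 7 + o² (O(o, T) = (o² + 6) + 1 = (6 + o²) + 1 = 7 + o²)
K(J) = 2*J*(-7 + J) (K(J) = (2*J)*(-7 + J) = 2*J*(-7 + J))
h = 34
(h + K(9))*O(-10, 2) = (34 + 2*9*(-7 + 9))*(7 + (-10)²) = (34 + 2*9*2)*(7 + 100) = (34 + 36)*107 = 70*107 = 7490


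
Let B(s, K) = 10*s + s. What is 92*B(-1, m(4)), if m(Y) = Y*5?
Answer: -1012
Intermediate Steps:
m(Y) = 5*Y
B(s, K) = 11*s
92*B(-1, m(4)) = 92*(11*(-1)) = 92*(-11) = -1012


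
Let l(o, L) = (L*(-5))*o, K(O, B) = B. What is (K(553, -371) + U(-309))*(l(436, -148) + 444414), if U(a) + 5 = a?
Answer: -525431990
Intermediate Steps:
l(o, L) = -5*L*o (l(o, L) = (-5*L)*o = -5*L*o)
U(a) = -5 + a
(K(553, -371) + U(-309))*(l(436, -148) + 444414) = (-371 + (-5 - 309))*(-5*(-148)*436 + 444414) = (-371 - 314)*(322640 + 444414) = -685*767054 = -525431990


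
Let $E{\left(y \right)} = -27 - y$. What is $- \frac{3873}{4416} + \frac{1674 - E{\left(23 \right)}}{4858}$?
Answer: $- \frac{1866975}{3575488} \approx -0.52216$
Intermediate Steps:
$- \frac{3873}{4416} + \frac{1674 - E{\left(23 \right)}}{4858} = - \frac{3873}{4416} + \frac{1674 - \left(-27 - 23\right)}{4858} = \left(-3873\right) \frac{1}{4416} + \left(1674 - \left(-27 - 23\right)\right) \frac{1}{4858} = - \frac{1291}{1472} + \left(1674 - -50\right) \frac{1}{4858} = - \frac{1291}{1472} + \left(1674 + 50\right) \frac{1}{4858} = - \frac{1291}{1472} + 1724 \cdot \frac{1}{4858} = - \frac{1291}{1472} + \frac{862}{2429} = - \frac{1866975}{3575488}$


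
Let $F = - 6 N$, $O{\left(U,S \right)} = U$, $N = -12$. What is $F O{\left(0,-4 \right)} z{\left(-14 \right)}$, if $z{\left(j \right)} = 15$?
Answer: $0$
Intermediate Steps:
$F = 72$ ($F = - 6 \left(-12\right) = \left(-1\right) \left(-72\right) = 72$)
$F O{\left(0,-4 \right)} z{\left(-14 \right)} = 72 \cdot 0 \cdot 15 = 0 \cdot 15 = 0$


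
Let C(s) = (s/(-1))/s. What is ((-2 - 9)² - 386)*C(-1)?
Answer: 265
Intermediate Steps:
C(s) = -1 (C(s) = (s*(-1))/s = (-s)/s = -1)
((-2 - 9)² - 386)*C(-1) = ((-2 - 9)² - 386)*(-1) = ((-11)² - 386)*(-1) = (121 - 386)*(-1) = -265*(-1) = 265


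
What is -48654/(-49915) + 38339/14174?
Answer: 2603312981/707495210 ≈ 3.6796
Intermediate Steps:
-48654/(-49915) + 38339/14174 = -48654*(-1/49915) + 38339*(1/14174) = 48654/49915 + 38339/14174 = 2603312981/707495210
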